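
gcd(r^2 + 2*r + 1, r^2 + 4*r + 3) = r + 1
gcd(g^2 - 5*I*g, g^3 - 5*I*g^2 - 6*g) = g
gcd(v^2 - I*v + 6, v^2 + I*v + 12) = v - 3*I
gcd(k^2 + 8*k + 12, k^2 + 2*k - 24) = k + 6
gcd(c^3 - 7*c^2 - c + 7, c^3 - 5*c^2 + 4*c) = c - 1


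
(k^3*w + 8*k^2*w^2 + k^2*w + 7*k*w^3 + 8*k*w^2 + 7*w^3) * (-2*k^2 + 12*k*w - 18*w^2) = -2*k^5*w - 4*k^4*w^2 - 2*k^4*w + 64*k^3*w^3 - 4*k^3*w^2 - 60*k^2*w^4 + 64*k^2*w^3 - 126*k*w^5 - 60*k*w^4 - 126*w^5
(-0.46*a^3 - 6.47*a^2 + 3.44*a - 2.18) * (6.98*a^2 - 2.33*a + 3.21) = -3.2108*a^5 - 44.0888*a^4 + 37.6097*a^3 - 44.0003*a^2 + 16.1218*a - 6.9978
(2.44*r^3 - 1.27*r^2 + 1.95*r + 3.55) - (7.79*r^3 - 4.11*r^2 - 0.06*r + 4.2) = -5.35*r^3 + 2.84*r^2 + 2.01*r - 0.65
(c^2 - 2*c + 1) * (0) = 0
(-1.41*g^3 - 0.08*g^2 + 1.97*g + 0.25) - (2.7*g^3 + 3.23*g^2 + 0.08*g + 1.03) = -4.11*g^3 - 3.31*g^2 + 1.89*g - 0.78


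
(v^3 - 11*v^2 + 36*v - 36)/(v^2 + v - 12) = (v^2 - 8*v + 12)/(v + 4)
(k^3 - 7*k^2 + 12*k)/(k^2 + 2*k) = (k^2 - 7*k + 12)/(k + 2)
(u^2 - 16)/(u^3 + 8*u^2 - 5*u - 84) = (u - 4)/(u^2 + 4*u - 21)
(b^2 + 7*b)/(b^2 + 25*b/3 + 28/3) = 3*b/(3*b + 4)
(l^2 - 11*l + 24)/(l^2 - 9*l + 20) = (l^2 - 11*l + 24)/(l^2 - 9*l + 20)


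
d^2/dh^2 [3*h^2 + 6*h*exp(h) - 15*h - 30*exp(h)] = 6*h*exp(h) - 18*exp(h) + 6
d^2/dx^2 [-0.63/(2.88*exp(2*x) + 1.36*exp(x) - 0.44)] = (-0.63*(5.76*exp(x) + 1.36)*(11.52*exp(x) + 2.72)*exp(x) + (7.2576*exp(x) + 0.8568)*(2.88*exp(2*x) + 1.36*exp(x) - 0.44))*exp(x)/(2.88*exp(2*x) + 1.36*exp(x) - 0.44)^3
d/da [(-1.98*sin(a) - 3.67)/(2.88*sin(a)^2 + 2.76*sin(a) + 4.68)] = (5.7024*sin(a)^2 + 21.1392*sin(a) + 0.8628)*cos(a)/(8.2944*sin(a)^4 + 15.8976*sin(a)^3 + 34.5744*sin(a)^2 + 25.8336*sin(a) + 21.9024)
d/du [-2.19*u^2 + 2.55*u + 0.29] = 2.55 - 4.38*u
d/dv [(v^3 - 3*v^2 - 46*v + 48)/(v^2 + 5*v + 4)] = (v^4 + 10*v^3 + 43*v^2 - 120*v - 424)/(v^4 + 10*v^3 + 33*v^2 + 40*v + 16)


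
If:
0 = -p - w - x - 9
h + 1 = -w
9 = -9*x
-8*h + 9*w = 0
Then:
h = -9/17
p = -128/17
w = -8/17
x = -1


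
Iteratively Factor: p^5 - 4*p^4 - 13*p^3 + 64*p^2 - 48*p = (p + 4)*(p^4 - 8*p^3 + 19*p^2 - 12*p) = (p - 3)*(p + 4)*(p^3 - 5*p^2 + 4*p) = (p - 3)*(p - 1)*(p + 4)*(p^2 - 4*p) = p*(p - 3)*(p - 1)*(p + 4)*(p - 4)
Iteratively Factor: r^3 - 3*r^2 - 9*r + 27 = (r - 3)*(r^2 - 9) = (r - 3)*(r + 3)*(r - 3)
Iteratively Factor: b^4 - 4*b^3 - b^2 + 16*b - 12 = (b - 2)*(b^3 - 2*b^2 - 5*b + 6) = (b - 3)*(b - 2)*(b^2 + b - 2) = (b - 3)*(b - 2)*(b - 1)*(b + 2)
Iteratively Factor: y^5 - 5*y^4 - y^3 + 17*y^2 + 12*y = (y - 3)*(y^4 - 2*y^3 - 7*y^2 - 4*y) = (y - 4)*(y - 3)*(y^3 + 2*y^2 + y) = y*(y - 4)*(y - 3)*(y^2 + 2*y + 1) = y*(y - 4)*(y - 3)*(y + 1)*(y + 1)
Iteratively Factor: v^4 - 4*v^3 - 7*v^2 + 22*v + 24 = (v - 4)*(v^3 - 7*v - 6) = (v - 4)*(v + 2)*(v^2 - 2*v - 3) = (v - 4)*(v + 1)*(v + 2)*(v - 3)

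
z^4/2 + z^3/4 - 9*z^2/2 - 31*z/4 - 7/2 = (z/2 + 1)*(z - 7/2)*(z + 1)^2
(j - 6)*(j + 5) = j^2 - j - 30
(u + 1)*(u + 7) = u^2 + 8*u + 7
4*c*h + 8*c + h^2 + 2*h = (4*c + h)*(h + 2)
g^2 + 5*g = g*(g + 5)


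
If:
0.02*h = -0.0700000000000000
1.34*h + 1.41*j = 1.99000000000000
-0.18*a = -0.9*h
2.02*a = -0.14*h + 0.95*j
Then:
No Solution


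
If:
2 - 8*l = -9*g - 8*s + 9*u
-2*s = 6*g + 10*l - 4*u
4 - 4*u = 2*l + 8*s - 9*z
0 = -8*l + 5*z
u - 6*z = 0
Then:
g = 890/4083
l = 90/1361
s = 388/1361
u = 864/1361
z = 144/1361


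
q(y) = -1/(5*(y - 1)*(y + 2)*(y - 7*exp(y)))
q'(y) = -(7*exp(y) - 1)/(5*(y - 1)*(y + 2)*(y - 7*exp(y))^2) + 1/(5*(y - 1)*(y + 2)^2*(y - 7*exp(y))) + 1/(5*(y - 1)^2*(y + 2)*(y - 7*exp(y)))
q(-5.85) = 0.00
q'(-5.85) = 0.00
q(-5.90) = 0.00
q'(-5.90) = 0.00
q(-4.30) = 0.00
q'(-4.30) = 0.00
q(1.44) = 0.00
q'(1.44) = -0.02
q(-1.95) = -0.46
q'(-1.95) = 9.05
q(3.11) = 0.00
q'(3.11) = -0.00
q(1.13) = 0.02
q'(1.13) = -0.22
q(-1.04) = -0.03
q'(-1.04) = 0.03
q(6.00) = 0.00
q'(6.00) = 0.00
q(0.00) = -0.01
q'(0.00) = 0.01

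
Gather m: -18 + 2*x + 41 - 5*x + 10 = 33 - 3*x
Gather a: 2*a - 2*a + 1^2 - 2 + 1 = 0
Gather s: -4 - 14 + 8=-10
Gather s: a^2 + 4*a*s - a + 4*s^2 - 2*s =a^2 - a + 4*s^2 + s*(4*a - 2)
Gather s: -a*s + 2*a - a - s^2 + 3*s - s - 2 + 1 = a - s^2 + s*(2 - a) - 1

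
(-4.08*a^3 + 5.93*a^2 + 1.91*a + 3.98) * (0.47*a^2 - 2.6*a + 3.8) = -1.9176*a^5 + 13.3951*a^4 - 30.0243*a^3 + 19.4386*a^2 - 3.09*a + 15.124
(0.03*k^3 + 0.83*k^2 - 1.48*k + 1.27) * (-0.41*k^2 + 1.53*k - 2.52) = -0.0123*k^5 - 0.2944*k^4 + 1.8011*k^3 - 4.8767*k^2 + 5.6727*k - 3.2004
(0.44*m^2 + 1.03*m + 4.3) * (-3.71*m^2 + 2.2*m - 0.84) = -1.6324*m^4 - 2.8533*m^3 - 14.0566*m^2 + 8.5948*m - 3.612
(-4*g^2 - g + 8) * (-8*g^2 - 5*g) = 32*g^4 + 28*g^3 - 59*g^2 - 40*g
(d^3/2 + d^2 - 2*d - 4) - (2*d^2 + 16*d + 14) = d^3/2 - d^2 - 18*d - 18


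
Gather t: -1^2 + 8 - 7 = 0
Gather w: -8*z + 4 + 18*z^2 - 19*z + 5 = 18*z^2 - 27*z + 9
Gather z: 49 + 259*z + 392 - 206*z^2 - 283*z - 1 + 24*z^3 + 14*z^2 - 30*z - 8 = 24*z^3 - 192*z^2 - 54*z + 432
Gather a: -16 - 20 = -36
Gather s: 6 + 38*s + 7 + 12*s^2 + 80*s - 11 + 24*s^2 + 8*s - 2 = 36*s^2 + 126*s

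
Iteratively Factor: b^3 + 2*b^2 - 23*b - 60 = (b + 4)*(b^2 - 2*b - 15) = (b - 5)*(b + 4)*(b + 3)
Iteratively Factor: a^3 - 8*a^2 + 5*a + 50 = (a + 2)*(a^2 - 10*a + 25) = (a - 5)*(a + 2)*(a - 5)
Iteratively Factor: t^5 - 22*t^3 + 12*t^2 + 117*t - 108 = (t - 3)*(t^4 + 3*t^3 - 13*t^2 - 27*t + 36) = (t - 3)^2*(t^3 + 6*t^2 + 5*t - 12) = (t - 3)^2*(t + 4)*(t^2 + 2*t - 3) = (t - 3)^2*(t - 1)*(t + 4)*(t + 3)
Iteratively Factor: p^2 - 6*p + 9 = (p - 3)*(p - 3)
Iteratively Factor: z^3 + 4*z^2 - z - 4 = (z + 1)*(z^2 + 3*z - 4) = (z + 1)*(z + 4)*(z - 1)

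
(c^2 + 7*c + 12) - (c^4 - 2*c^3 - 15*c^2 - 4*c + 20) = -c^4 + 2*c^3 + 16*c^2 + 11*c - 8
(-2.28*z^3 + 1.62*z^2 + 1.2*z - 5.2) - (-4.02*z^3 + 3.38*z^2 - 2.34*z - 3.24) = 1.74*z^3 - 1.76*z^2 + 3.54*z - 1.96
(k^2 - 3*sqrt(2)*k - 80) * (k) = k^3 - 3*sqrt(2)*k^2 - 80*k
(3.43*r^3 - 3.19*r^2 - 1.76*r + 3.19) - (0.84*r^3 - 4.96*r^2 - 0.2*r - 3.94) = 2.59*r^3 + 1.77*r^2 - 1.56*r + 7.13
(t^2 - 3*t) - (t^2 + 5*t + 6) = -8*t - 6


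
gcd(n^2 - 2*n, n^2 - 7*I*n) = n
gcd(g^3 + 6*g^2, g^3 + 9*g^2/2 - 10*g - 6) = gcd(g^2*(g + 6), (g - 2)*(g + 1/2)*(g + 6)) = g + 6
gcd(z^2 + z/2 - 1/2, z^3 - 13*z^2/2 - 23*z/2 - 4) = z + 1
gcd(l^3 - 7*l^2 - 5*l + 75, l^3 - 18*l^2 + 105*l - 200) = l^2 - 10*l + 25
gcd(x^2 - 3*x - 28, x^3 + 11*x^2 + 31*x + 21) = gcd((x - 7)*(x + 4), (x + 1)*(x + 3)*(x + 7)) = 1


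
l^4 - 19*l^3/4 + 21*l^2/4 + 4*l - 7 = (l - 2)^2*(l - 7/4)*(l + 1)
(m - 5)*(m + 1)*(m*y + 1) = m^3*y - 4*m^2*y + m^2 - 5*m*y - 4*m - 5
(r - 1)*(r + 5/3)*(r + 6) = r^3 + 20*r^2/3 + 7*r/3 - 10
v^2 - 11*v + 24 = (v - 8)*(v - 3)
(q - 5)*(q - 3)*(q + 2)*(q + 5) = q^4 - q^3 - 31*q^2 + 25*q + 150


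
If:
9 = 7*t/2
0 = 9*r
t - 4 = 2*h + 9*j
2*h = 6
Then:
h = 3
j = -52/63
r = 0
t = 18/7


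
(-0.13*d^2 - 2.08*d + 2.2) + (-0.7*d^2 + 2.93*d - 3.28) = -0.83*d^2 + 0.85*d - 1.08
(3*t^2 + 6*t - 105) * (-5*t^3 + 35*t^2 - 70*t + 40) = -15*t^5 + 75*t^4 + 525*t^3 - 3975*t^2 + 7590*t - 4200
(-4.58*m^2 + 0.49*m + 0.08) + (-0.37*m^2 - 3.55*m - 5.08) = -4.95*m^2 - 3.06*m - 5.0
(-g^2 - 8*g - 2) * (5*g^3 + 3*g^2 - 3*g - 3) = -5*g^5 - 43*g^4 - 31*g^3 + 21*g^2 + 30*g + 6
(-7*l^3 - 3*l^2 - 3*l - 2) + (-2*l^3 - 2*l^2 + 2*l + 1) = -9*l^3 - 5*l^2 - l - 1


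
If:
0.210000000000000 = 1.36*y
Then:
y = 0.15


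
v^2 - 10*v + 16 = (v - 8)*(v - 2)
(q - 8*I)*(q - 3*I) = q^2 - 11*I*q - 24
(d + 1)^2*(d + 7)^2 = d^4 + 16*d^3 + 78*d^2 + 112*d + 49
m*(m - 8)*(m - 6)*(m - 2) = m^4 - 16*m^3 + 76*m^2 - 96*m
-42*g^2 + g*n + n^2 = (-6*g + n)*(7*g + n)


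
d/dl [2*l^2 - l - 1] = 4*l - 1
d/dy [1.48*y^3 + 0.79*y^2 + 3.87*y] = 4.44*y^2 + 1.58*y + 3.87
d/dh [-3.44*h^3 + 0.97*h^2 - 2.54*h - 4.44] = -10.32*h^2 + 1.94*h - 2.54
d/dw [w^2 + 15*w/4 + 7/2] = 2*w + 15/4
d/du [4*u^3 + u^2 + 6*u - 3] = 12*u^2 + 2*u + 6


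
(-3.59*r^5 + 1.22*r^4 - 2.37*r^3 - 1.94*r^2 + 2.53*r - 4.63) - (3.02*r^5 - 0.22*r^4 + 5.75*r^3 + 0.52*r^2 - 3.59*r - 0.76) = -6.61*r^5 + 1.44*r^4 - 8.12*r^3 - 2.46*r^2 + 6.12*r - 3.87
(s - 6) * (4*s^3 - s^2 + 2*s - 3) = 4*s^4 - 25*s^3 + 8*s^2 - 15*s + 18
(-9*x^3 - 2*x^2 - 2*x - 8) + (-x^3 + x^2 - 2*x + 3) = -10*x^3 - x^2 - 4*x - 5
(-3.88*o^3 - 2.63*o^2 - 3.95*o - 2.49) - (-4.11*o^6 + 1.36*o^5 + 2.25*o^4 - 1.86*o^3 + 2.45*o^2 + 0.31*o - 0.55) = 4.11*o^6 - 1.36*o^5 - 2.25*o^4 - 2.02*o^3 - 5.08*o^2 - 4.26*o - 1.94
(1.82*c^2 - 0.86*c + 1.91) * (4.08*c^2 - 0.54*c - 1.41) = 7.4256*c^4 - 4.4916*c^3 + 5.691*c^2 + 0.1812*c - 2.6931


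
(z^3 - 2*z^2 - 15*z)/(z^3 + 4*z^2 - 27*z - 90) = z/(z + 6)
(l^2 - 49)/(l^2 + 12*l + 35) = (l - 7)/(l + 5)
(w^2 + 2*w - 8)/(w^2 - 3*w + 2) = (w + 4)/(w - 1)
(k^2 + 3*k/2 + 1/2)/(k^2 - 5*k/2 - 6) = (2*k^2 + 3*k + 1)/(2*k^2 - 5*k - 12)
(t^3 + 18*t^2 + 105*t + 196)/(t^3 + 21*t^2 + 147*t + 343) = (t + 4)/(t + 7)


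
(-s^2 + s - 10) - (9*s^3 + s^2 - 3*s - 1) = -9*s^3 - 2*s^2 + 4*s - 9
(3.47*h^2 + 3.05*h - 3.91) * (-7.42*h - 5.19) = -25.7474*h^3 - 40.6403*h^2 + 13.1827*h + 20.2929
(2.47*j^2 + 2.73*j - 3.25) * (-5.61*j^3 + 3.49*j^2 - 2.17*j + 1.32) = -13.8567*j^5 - 6.695*j^4 + 22.4003*j^3 - 14.0062*j^2 + 10.6561*j - 4.29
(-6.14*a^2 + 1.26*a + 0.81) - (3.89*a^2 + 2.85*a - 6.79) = -10.03*a^2 - 1.59*a + 7.6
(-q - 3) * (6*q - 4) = -6*q^2 - 14*q + 12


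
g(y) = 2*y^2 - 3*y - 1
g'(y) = 4*y - 3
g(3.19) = 9.78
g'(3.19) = 9.76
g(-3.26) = 30.04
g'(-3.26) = -16.04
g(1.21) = -1.70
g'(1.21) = 1.84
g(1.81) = 0.12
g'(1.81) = 4.24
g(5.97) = 52.37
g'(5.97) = 20.88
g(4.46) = 25.40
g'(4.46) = 14.84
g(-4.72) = 57.72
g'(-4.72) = -21.88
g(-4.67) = 56.63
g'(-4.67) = -21.68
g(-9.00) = 188.00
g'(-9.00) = -39.00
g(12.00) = 251.00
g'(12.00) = 45.00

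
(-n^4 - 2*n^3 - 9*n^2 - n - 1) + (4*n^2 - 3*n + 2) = -n^4 - 2*n^3 - 5*n^2 - 4*n + 1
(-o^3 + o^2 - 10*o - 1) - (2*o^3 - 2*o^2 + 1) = -3*o^3 + 3*o^2 - 10*o - 2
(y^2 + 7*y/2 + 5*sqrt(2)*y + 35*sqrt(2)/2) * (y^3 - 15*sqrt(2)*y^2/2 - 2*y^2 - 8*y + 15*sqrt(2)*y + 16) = y^5 - 5*sqrt(2)*y^4/2 + 3*y^4/2 - 90*y^3 - 15*sqrt(2)*y^3/4 - 249*y^2/2 - 45*sqrt(2)*y^2/2 - 60*sqrt(2)*y + 581*y + 280*sqrt(2)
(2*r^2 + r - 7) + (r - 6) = 2*r^2 + 2*r - 13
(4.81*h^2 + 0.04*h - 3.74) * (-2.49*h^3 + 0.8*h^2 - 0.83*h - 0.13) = -11.9769*h^5 + 3.7484*h^4 + 5.3523*h^3 - 3.6505*h^2 + 3.099*h + 0.4862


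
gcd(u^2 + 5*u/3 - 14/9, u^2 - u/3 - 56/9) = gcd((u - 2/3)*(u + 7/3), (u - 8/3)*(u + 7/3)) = u + 7/3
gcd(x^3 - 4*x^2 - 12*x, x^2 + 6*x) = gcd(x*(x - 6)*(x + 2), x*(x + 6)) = x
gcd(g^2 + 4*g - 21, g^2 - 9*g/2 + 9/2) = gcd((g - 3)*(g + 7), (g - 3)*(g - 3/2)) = g - 3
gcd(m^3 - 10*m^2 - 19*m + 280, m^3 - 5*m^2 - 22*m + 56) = m - 7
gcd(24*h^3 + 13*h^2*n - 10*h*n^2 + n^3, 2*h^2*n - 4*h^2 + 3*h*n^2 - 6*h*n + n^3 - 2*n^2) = h + n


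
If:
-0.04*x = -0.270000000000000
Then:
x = 6.75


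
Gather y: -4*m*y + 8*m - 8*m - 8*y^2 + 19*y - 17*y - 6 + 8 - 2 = -8*y^2 + y*(2 - 4*m)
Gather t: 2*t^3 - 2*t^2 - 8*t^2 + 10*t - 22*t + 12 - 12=2*t^3 - 10*t^2 - 12*t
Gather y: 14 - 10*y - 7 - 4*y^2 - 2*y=-4*y^2 - 12*y + 7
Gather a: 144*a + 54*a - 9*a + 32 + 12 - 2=189*a + 42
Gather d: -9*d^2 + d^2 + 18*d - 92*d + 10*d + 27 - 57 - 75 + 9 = -8*d^2 - 64*d - 96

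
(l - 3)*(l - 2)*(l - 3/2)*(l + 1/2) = l^4 - 6*l^3 + 41*l^2/4 - 9*l/4 - 9/2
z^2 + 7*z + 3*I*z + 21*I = (z + 7)*(z + 3*I)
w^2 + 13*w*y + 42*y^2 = (w + 6*y)*(w + 7*y)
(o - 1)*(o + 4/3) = o^2 + o/3 - 4/3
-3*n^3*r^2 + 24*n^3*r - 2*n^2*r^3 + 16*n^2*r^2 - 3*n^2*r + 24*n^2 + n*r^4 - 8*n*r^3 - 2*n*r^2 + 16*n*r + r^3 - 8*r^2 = (-3*n + r)*(n + r)*(r - 8)*(n*r + 1)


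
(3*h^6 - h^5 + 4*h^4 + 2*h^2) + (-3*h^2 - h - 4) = 3*h^6 - h^5 + 4*h^4 - h^2 - h - 4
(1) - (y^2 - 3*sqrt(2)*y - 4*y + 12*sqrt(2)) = -y^2 + 4*y + 3*sqrt(2)*y - 12*sqrt(2) + 1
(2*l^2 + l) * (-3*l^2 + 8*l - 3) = -6*l^4 + 13*l^3 + 2*l^2 - 3*l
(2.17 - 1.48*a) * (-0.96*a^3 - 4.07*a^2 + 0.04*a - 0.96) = 1.4208*a^4 + 3.9404*a^3 - 8.8911*a^2 + 1.5076*a - 2.0832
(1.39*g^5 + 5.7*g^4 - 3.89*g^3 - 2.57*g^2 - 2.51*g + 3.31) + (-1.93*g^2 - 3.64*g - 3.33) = 1.39*g^5 + 5.7*g^4 - 3.89*g^3 - 4.5*g^2 - 6.15*g - 0.02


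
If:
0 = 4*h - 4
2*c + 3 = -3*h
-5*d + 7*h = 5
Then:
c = -3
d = 2/5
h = 1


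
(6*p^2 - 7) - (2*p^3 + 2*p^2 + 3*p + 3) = -2*p^3 + 4*p^2 - 3*p - 10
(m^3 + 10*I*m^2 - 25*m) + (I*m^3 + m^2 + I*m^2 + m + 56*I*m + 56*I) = m^3 + I*m^3 + m^2 + 11*I*m^2 - 24*m + 56*I*m + 56*I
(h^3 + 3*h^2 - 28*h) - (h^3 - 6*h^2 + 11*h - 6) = 9*h^2 - 39*h + 6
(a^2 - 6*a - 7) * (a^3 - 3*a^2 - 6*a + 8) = a^5 - 9*a^4 + 5*a^3 + 65*a^2 - 6*a - 56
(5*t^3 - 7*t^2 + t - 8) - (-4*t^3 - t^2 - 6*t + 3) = 9*t^3 - 6*t^2 + 7*t - 11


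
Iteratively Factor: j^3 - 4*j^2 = (j)*(j^2 - 4*j) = j^2*(j - 4)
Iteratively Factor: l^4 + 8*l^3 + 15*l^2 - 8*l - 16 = (l + 1)*(l^3 + 7*l^2 + 8*l - 16) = (l + 1)*(l + 4)*(l^2 + 3*l - 4) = (l - 1)*(l + 1)*(l + 4)*(l + 4)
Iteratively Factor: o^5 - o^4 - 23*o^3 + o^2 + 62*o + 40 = (o - 2)*(o^4 + o^3 - 21*o^2 - 41*o - 20) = (o - 5)*(o - 2)*(o^3 + 6*o^2 + 9*o + 4) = (o - 5)*(o - 2)*(o + 4)*(o^2 + 2*o + 1) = (o - 5)*(o - 2)*(o + 1)*(o + 4)*(o + 1)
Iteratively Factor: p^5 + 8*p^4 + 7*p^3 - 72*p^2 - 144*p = (p + 4)*(p^4 + 4*p^3 - 9*p^2 - 36*p) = (p + 3)*(p + 4)*(p^3 + p^2 - 12*p) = (p + 3)*(p + 4)^2*(p^2 - 3*p) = p*(p + 3)*(p + 4)^2*(p - 3)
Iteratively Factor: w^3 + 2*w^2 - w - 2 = (w + 2)*(w^2 - 1) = (w - 1)*(w + 2)*(w + 1)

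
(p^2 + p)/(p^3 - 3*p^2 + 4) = p/(p^2 - 4*p + 4)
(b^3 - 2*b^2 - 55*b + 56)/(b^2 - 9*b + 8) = b + 7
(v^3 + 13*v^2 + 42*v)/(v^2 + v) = (v^2 + 13*v + 42)/(v + 1)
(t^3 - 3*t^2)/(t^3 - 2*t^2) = (t - 3)/(t - 2)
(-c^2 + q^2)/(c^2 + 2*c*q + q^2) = (-c + q)/(c + q)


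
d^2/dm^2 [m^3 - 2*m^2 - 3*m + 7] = 6*m - 4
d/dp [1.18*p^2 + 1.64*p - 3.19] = 2.36*p + 1.64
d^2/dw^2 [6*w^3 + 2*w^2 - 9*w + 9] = 36*w + 4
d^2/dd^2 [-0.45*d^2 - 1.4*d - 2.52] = -0.900000000000000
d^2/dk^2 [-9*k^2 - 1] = -18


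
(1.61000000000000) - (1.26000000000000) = 0.350000000000000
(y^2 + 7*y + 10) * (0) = 0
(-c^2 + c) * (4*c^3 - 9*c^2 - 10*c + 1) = -4*c^5 + 13*c^4 + c^3 - 11*c^2 + c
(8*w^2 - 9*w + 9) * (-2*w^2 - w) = -16*w^4 + 10*w^3 - 9*w^2 - 9*w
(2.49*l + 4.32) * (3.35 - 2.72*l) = -6.7728*l^2 - 3.4089*l + 14.472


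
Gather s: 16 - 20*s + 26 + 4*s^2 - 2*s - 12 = 4*s^2 - 22*s + 30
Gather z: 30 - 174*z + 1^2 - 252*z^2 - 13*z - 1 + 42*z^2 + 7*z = -210*z^2 - 180*z + 30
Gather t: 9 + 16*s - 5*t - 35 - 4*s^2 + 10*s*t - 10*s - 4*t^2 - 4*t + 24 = -4*s^2 + 6*s - 4*t^2 + t*(10*s - 9) - 2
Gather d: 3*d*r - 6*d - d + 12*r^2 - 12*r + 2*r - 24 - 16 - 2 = d*(3*r - 7) + 12*r^2 - 10*r - 42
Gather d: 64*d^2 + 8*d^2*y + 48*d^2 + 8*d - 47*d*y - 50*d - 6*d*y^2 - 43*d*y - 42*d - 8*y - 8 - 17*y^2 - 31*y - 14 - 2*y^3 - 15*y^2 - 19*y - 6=d^2*(8*y + 112) + d*(-6*y^2 - 90*y - 84) - 2*y^3 - 32*y^2 - 58*y - 28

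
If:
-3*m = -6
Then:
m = 2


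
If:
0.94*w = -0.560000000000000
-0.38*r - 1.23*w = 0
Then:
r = 1.93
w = -0.60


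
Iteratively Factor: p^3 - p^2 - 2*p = (p + 1)*(p^2 - 2*p) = p*(p + 1)*(p - 2)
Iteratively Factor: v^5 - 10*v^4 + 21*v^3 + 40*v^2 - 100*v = (v + 2)*(v^4 - 12*v^3 + 45*v^2 - 50*v) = (v - 5)*(v + 2)*(v^3 - 7*v^2 + 10*v) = (v - 5)*(v - 2)*(v + 2)*(v^2 - 5*v) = v*(v - 5)*(v - 2)*(v + 2)*(v - 5)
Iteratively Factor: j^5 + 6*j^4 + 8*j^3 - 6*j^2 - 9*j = (j + 3)*(j^4 + 3*j^3 - j^2 - 3*j) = (j - 1)*(j + 3)*(j^3 + 4*j^2 + 3*j) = j*(j - 1)*(j + 3)*(j^2 + 4*j + 3) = j*(j - 1)*(j + 3)^2*(j + 1)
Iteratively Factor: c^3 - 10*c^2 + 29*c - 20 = (c - 1)*(c^2 - 9*c + 20) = (c - 5)*(c - 1)*(c - 4)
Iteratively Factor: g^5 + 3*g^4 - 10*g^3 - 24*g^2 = (g + 4)*(g^4 - g^3 - 6*g^2) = g*(g + 4)*(g^3 - g^2 - 6*g) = g*(g - 3)*(g + 4)*(g^2 + 2*g) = g*(g - 3)*(g + 2)*(g + 4)*(g)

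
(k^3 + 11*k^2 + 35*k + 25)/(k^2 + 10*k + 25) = k + 1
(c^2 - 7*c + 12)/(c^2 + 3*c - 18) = (c - 4)/(c + 6)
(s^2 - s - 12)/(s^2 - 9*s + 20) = (s + 3)/(s - 5)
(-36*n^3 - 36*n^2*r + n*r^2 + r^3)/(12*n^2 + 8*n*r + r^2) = (-6*n^2 - 5*n*r + r^2)/(2*n + r)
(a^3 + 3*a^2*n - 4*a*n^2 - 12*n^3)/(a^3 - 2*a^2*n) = 1 + 5*n/a + 6*n^2/a^2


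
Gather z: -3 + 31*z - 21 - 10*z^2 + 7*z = -10*z^2 + 38*z - 24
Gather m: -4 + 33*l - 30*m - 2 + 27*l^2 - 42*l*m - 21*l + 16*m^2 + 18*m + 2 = 27*l^2 + 12*l + 16*m^2 + m*(-42*l - 12) - 4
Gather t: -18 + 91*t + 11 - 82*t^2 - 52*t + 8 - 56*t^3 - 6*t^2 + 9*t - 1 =-56*t^3 - 88*t^2 + 48*t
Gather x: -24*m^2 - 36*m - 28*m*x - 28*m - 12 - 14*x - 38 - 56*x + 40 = -24*m^2 - 64*m + x*(-28*m - 70) - 10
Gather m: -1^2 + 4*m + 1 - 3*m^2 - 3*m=-3*m^2 + m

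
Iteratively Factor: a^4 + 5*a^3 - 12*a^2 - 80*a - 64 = (a + 1)*(a^3 + 4*a^2 - 16*a - 64) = (a - 4)*(a + 1)*(a^2 + 8*a + 16) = (a - 4)*(a + 1)*(a + 4)*(a + 4)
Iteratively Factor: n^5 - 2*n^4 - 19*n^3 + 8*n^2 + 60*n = (n - 2)*(n^4 - 19*n^2 - 30*n) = (n - 2)*(n + 2)*(n^3 - 2*n^2 - 15*n) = n*(n - 2)*(n + 2)*(n^2 - 2*n - 15) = n*(n - 5)*(n - 2)*(n + 2)*(n + 3)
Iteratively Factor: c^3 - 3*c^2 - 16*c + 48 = (c + 4)*(c^2 - 7*c + 12) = (c - 3)*(c + 4)*(c - 4)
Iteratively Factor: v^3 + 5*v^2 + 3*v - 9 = (v + 3)*(v^2 + 2*v - 3) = (v - 1)*(v + 3)*(v + 3)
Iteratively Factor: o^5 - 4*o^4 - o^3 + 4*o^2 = (o)*(o^4 - 4*o^3 - o^2 + 4*o) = o*(o - 1)*(o^3 - 3*o^2 - 4*o) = o^2*(o - 1)*(o^2 - 3*o - 4) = o^2*(o - 4)*(o - 1)*(o + 1)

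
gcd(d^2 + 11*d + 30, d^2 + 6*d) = d + 6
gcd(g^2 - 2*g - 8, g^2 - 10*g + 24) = g - 4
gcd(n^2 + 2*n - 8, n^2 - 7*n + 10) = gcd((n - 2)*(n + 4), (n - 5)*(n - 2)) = n - 2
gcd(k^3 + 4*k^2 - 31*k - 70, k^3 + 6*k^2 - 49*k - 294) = k + 7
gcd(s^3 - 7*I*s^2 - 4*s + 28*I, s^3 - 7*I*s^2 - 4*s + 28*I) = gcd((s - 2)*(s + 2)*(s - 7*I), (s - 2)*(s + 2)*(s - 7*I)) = s^3 - 7*I*s^2 - 4*s + 28*I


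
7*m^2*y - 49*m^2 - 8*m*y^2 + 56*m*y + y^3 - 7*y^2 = (-7*m + y)*(-m + y)*(y - 7)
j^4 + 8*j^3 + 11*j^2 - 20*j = j*(j - 1)*(j + 4)*(j + 5)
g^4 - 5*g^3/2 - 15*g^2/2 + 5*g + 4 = (g - 4)*(g - 1)*(g + 1/2)*(g + 2)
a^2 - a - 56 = (a - 8)*(a + 7)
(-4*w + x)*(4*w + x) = -16*w^2 + x^2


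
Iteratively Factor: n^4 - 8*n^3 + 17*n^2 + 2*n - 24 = (n - 2)*(n^3 - 6*n^2 + 5*n + 12) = (n - 3)*(n - 2)*(n^2 - 3*n - 4) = (n - 4)*(n - 3)*(n - 2)*(n + 1)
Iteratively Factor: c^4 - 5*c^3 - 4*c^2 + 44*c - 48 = (c - 4)*(c^3 - c^2 - 8*c + 12) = (c - 4)*(c + 3)*(c^2 - 4*c + 4) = (c - 4)*(c - 2)*(c + 3)*(c - 2)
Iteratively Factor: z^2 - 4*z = (z - 4)*(z)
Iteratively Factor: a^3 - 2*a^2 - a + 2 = (a - 1)*(a^2 - a - 2) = (a - 2)*(a - 1)*(a + 1)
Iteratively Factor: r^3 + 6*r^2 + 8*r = (r + 2)*(r^2 + 4*r) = r*(r + 2)*(r + 4)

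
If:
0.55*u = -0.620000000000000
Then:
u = -1.13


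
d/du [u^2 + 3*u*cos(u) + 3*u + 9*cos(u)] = -3*u*sin(u) + 2*u - 9*sin(u) + 3*cos(u) + 3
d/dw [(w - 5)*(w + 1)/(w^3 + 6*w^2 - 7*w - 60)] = (-w^4 + 8*w^3 + 32*w^2 - 60*w + 205)/(w^6 + 12*w^5 + 22*w^4 - 204*w^3 - 671*w^2 + 840*w + 3600)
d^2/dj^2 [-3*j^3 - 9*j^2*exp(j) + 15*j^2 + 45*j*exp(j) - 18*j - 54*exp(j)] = -9*j^2*exp(j) + 9*j*exp(j) - 18*j + 18*exp(j) + 30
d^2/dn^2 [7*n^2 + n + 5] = 14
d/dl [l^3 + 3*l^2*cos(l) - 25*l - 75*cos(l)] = -3*l^2*sin(l) + 3*l^2 + 6*l*cos(l) + 75*sin(l) - 25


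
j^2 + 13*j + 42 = (j + 6)*(j + 7)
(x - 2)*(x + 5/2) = x^2 + x/2 - 5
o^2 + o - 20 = (o - 4)*(o + 5)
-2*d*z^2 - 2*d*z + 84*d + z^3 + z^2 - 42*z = (-2*d + z)*(z - 6)*(z + 7)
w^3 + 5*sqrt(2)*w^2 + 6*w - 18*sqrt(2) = (w - sqrt(2))*(w + 3*sqrt(2))^2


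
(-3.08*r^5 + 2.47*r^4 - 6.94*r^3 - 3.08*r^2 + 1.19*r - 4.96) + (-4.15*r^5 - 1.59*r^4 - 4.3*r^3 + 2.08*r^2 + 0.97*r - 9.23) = -7.23*r^5 + 0.88*r^4 - 11.24*r^3 - 1.0*r^2 + 2.16*r - 14.19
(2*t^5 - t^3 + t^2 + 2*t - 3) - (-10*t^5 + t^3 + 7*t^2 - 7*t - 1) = 12*t^5 - 2*t^3 - 6*t^2 + 9*t - 2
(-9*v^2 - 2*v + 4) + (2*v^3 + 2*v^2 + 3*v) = 2*v^3 - 7*v^2 + v + 4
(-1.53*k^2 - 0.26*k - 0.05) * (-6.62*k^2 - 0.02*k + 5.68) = 10.1286*k^4 + 1.7518*k^3 - 8.3542*k^2 - 1.4758*k - 0.284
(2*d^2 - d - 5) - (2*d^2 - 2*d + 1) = d - 6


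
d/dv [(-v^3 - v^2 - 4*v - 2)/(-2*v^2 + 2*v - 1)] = (2*v^4 - 4*v^3 - 7*v^2 - 6*v + 8)/(4*v^4 - 8*v^3 + 8*v^2 - 4*v + 1)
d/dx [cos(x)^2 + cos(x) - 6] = -sin(x) - sin(2*x)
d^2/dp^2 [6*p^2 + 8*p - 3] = 12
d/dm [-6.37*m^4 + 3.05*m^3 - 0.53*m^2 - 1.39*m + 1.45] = -25.48*m^3 + 9.15*m^2 - 1.06*m - 1.39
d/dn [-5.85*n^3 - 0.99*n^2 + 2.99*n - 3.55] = -17.55*n^2 - 1.98*n + 2.99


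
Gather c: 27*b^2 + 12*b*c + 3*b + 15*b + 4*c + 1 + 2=27*b^2 + 18*b + c*(12*b + 4) + 3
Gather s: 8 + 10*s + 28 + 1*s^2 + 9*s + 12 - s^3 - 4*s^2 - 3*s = -s^3 - 3*s^2 + 16*s + 48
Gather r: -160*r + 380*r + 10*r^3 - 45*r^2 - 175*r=10*r^3 - 45*r^2 + 45*r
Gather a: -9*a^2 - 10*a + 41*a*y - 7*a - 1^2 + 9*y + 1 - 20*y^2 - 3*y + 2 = -9*a^2 + a*(41*y - 17) - 20*y^2 + 6*y + 2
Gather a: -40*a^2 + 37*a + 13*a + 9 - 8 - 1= -40*a^2 + 50*a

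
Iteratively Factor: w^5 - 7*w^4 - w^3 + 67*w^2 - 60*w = (w - 4)*(w^4 - 3*w^3 - 13*w^2 + 15*w) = w*(w - 4)*(w^3 - 3*w^2 - 13*w + 15) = w*(w - 4)*(w - 1)*(w^2 - 2*w - 15) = w*(w - 5)*(w - 4)*(w - 1)*(w + 3)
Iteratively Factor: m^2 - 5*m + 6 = (m - 2)*(m - 3)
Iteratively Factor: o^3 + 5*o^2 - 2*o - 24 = (o - 2)*(o^2 + 7*o + 12) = (o - 2)*(o + 3)*(o + 4)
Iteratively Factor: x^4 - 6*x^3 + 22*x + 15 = (x - 5)*(x^3 - x^2 - 5*x - 3) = (x - 5)*(x + 1)*(x^2 - 2*x - 3) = (x - 5)*(x - 3)*(x + 1)*(x + 1)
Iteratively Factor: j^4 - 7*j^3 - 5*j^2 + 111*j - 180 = (j - 3)*(j^3 - 4*j^2 - 17*j + 60) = (j - 5)*(j - 3)*(j^2 + j - 12) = (j - 5)*(j - 3)^2*(j + 4)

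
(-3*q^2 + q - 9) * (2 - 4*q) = 12*q^3 - 10*q^2 + 38*q - 18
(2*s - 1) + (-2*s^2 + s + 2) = -2*s^2 + 3*s + 1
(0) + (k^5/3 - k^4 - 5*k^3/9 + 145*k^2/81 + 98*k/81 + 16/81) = k^5/3 - k^4 - 5*k^3/9 + 145*k^2/81 + 98*k/81 + 16/81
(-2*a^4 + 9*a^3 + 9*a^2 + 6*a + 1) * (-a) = 2*a^5 - 9*a^4 - 9*a^3 - 6*a^2 - a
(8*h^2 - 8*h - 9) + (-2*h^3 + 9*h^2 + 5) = -2*h^3 + 17*h^2 - 8*h - 4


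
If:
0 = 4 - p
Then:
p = 4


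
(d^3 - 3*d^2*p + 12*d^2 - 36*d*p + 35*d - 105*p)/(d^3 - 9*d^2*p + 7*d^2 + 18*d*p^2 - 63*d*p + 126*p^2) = (-d - 5)/(-d + 6*p)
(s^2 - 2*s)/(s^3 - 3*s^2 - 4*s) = (2 - s)/(-s^2 + 3*s + 4)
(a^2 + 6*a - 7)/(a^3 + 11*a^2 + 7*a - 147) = (a - 1)/(a^2 + 4*a - 21)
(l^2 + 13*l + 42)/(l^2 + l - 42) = (l + 6)/(l - 6)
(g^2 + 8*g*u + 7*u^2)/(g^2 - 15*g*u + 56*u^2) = (g^2 + 8*g*u + 7*u^2)/(g^2 - 15*g*u + 56*u^2)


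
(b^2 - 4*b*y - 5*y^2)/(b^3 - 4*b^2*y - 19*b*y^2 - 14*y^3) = (-b + 5*y)/(-b^2 + 5*b*y + 14*y^2)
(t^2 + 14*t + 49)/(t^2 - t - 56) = (t + 7)/(t - 8)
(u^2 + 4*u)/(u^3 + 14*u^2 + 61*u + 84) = u/(u^2 + 10*u + 21)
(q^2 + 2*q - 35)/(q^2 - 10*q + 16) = (q^2 + 2*q - 35)/(q^2 - 10*q + 16)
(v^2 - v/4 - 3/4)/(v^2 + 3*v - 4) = (v + 3/4)/(v + 4)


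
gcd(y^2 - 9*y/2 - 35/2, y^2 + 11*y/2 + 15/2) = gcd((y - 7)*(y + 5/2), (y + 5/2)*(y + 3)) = y + 5/2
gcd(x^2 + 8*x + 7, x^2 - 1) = x + 1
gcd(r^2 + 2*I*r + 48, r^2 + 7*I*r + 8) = r + 8*I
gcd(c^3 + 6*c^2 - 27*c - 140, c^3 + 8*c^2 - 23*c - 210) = c^2 + 2*c - 35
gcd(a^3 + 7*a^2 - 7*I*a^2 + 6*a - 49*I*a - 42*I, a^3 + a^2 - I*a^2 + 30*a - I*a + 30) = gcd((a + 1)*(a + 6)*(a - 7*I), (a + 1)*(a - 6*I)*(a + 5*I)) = a + 1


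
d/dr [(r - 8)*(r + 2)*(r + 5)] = 3*r^2 - 2*r - 46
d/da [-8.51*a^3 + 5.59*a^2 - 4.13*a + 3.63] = -25.53*a^2 + 11.18*a - 4.13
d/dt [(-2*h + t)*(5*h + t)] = 3*h + 2*t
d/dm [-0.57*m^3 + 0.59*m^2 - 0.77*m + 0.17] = -1.71*m^2 + 1.18*m - 0.77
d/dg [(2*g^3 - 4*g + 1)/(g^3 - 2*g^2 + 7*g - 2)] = (-4*g^4 + 36*g^3 - 23*g^2 + 4*g + 1)/(g^6 - 4*g^5 + 18*g^4 - 32*g^3 + 57*g^2 - 28*g + 4)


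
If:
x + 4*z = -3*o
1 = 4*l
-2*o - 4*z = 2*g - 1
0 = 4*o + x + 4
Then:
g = 9/2 - 6*z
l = 1/4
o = 4*z - 4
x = 12 - 16*z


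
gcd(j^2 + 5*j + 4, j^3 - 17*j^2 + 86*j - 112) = 1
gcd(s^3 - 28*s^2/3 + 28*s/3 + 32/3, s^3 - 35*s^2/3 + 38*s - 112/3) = s - 2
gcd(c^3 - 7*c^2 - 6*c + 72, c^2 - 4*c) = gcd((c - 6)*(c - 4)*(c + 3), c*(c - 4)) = c - 4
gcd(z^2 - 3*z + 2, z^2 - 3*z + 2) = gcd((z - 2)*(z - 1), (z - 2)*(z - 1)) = z^2 - 3*z + 2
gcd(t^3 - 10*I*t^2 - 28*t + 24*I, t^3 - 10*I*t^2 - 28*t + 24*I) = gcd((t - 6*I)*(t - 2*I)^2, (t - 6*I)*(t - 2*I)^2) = t^3 - 10*I*t^2 - 28*t + 24*I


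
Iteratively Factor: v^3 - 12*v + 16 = (v - 2)*(v^2 + 2*v - 8) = (v - 2)*(v + 4)*(v - 2)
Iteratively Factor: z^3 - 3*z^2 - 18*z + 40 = (z - 2)*(z^2 - z - 20) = (z - 2)*(z + 4)*(z - 5)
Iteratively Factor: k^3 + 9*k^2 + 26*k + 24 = (k + 4)*(k^2 + 5*k + 6) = (k + 2)*(k + 4)*(k + 3)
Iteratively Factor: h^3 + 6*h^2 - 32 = (h + 4)*(h^2 + 2*h - 8) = (h + 4)^2*(h - 2)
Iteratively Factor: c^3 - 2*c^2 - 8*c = (c + 2)*(c^2 - 4*c) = c*(c + 2)*(c - 4)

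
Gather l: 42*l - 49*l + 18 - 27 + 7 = -7*l - 2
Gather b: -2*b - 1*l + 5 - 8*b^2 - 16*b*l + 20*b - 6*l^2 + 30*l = -8*b^2 + b*(18 - 16*l) - 6*l^2 + 29*l + 5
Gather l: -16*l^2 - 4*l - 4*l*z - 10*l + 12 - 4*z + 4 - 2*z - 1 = -16*l^2 + l*(-4*z - 14) - 6*z + 15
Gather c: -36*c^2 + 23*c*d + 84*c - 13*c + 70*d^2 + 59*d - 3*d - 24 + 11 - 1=-36*c^2 + c*(23*d + 71) + 70*d^2 + 56*d - 14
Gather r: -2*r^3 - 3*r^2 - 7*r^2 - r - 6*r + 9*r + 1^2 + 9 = -2*r^3 - 10*r^2 + 2*r + 10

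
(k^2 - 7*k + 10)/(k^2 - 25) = (k - 2)/(k + 5)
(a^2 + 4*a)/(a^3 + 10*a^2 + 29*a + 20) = a/(a^2 + 6*a + 5)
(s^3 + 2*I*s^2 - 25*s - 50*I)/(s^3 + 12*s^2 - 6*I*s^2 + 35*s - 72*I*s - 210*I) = (s^2 + s*(-5 + 2*I) - 10*I)/(s^2 + s*(7 - 6*I) - 42*I)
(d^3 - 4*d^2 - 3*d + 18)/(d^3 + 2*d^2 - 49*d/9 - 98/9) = 9*(d^2 - 6*d + 9)/(9*d^2 - 49)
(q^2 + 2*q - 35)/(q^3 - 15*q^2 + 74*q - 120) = (q + 7)/(q^2 - 10*q + 24)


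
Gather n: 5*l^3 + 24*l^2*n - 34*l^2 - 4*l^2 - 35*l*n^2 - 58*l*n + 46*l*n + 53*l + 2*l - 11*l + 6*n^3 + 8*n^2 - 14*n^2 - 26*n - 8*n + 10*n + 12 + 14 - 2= 5*l^3 - 38*l^2 + 44*l + 6*n^3 + n^2*(-35*l - 6) + n*(24*l^2 - 12*l - 24) + 24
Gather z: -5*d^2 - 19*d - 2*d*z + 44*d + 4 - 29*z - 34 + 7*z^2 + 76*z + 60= -5*d^2 + 25*d + 7*z^2 + z*(47 - 2*d) + 30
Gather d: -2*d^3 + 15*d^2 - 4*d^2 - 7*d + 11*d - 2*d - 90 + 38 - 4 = -2*d^3 + 11*d^2 + 2*d - 56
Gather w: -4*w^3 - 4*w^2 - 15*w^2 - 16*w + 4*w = -4*w^3 - 19*w^2 - 12*w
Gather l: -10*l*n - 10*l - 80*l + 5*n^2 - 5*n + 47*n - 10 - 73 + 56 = l*(-10*n - 90) + 5*n^2 + 42*n - 27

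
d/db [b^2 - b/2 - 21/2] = 2*b - 1/2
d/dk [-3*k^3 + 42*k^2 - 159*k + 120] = -9*k^2 + 84*k - 159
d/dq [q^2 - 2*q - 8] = 2*q - 2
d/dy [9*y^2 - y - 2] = 18*y - 1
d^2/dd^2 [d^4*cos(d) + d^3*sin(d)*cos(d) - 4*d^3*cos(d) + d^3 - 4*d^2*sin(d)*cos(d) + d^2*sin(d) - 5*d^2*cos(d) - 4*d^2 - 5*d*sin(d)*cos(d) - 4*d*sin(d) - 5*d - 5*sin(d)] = -d^4*cos(d) - 8*d^3*sin(d) - 2*d^3*sin(2*d) + 4*d^3*cos(d) + 23*d^2*sin(d) + 8*d^2*sin(2*d) + 17*d^2*cos(d) + 6*d^2*cos(2*d) + 24*d*sin(d) + 13*d*sin(2*d) - 20*d*cos(d) - 16*d*cos(2*d) + 6*d + 7*sin(d) - 4*sin(2*d) - 18*cos(d) - 10*cos(2*d) - 8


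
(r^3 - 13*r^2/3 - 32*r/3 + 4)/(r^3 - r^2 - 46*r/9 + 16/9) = 3*(r - 6)/(3*r - 8)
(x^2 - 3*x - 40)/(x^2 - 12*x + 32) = (x + 5)/(x - 4)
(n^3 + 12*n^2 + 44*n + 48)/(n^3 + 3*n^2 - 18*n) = (n^2 + 6*n + 8)/(n*(n - 3))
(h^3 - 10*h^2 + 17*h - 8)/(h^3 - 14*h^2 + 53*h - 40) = (h - 1)/(h - 5)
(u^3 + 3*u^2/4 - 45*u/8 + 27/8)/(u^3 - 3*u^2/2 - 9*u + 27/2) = (u - 3/4)/(u - 3)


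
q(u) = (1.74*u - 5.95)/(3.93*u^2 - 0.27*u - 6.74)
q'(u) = (0.27 - 7.86*u)*(1.74*u - 5.95)/(3.93*u^2 - 0.27*u - 6.74)^2 + 1.74/(3.93*u^2 - 0.27*u - 6.74)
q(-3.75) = -0.25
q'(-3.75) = -0.12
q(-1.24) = 22.37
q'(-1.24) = -623.03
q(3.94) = 0.02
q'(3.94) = 0.02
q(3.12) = -0.02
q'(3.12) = 0.07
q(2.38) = -0.12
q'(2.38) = 0.27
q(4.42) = 0.03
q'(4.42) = 0.01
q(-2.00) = -0.99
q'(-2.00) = -1.48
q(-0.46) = 1.17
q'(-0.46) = -1.08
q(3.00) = -0.03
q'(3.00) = 0.08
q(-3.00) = -0.38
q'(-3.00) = -0.25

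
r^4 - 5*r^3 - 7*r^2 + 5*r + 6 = (r - 6)*(r - 1)*(r + 1)^2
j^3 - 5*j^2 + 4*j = j*(j - 4)*(j - 1)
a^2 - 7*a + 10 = (a - 5)*(a - 2)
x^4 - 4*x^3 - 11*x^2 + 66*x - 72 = (x - 3)^2*(x - 2)*(x + 4)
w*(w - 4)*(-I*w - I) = -I*w^3 + 3*I*w^2 + 4*I*w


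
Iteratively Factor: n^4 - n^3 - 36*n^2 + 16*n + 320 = (n + 4)*(n^3 - 5*n^2 - 16*n + 80) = (n - 5)*(n + 4)*(n^2 - 16) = (n - 5)*(n - 4)*(n + 4)*(n + 4)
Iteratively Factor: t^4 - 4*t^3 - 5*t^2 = (t)*(t^3 - 4*t^2 - 5*t) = t*(t + 1)*(t^2 - 5*t) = t^2*(t + 1)*(t - 5)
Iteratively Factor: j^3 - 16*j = (j + 4)*(j^2 - 4*j) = (j - 4)*(j + 4)*(j)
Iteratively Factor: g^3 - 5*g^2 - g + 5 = (g - 1)*(g^2 - 4*g - 5) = (g - 5)*(g - 1)*(g + 1)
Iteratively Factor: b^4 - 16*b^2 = (b - 4)*(b^3 + 4*b^2) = b*(b - 4)*(b^2 + 4*b) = b^2*(b - 4)*(b + 4)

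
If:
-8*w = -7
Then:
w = 7/8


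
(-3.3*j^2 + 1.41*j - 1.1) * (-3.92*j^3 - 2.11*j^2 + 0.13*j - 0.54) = 12.936*j^5 + 1.4358*j^4 + 0.9079*j^3 + 4.2863*j^2 - 0.9044*j + 0.594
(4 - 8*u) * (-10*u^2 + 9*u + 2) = 80*u^3 - 112*u^2 + 20*u + 8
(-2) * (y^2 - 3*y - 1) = -2*y^2 + 6*y + 2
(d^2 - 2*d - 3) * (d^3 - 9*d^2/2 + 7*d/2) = d^5 - 13*d^4/2 + 19*d^3/2 + 13*d^2/2 - 21*d/2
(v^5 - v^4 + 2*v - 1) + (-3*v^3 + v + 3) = v^5 - v^4 - 3*v^3 + 3*v + 2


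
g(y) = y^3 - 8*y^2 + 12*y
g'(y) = 3*y^2 - 16*y + 12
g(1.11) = 4.83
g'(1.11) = -2.06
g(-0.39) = -5.96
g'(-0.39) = 18.70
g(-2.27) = -80.16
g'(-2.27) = 63.78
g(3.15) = -10.32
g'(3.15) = -8.63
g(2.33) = -2.82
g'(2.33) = -8.99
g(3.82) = -15.16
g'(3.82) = -5.34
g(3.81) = -15.10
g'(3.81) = -5.41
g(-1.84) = -55.39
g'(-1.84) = 51.60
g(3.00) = -9.00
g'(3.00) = -9.00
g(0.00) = 0.00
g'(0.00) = 12.00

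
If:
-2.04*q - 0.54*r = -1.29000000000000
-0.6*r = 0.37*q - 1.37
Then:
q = 0.03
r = 2.26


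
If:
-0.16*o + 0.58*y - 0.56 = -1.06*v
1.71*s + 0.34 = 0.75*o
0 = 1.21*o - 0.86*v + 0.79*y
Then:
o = 0.42061135371179 - 1.16698689956332*y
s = -0.511836359457596*y - 0.0143517454480451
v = 0.5917903930131 - 0.723318777292576*y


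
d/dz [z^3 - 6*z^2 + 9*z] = 3*z^2 - 12*z + 9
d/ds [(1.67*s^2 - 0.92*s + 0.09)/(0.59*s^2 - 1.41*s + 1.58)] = (-1.8119*s^2 + 5.171*s - 1.3267)/(0.3481*s^4 - 1.6638*s^3 + 3.8525*s^2 - 4.4556*s + 2.4964)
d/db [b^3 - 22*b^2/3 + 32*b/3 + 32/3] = 3*b^2 - 44*b/3 + 32/3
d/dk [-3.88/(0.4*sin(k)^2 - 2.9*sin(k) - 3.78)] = (3.104*sin(k) - 11.252)*cos(k)/(-0.4*sin(k)^2 + 2.9*sin(k) + 3.78)^2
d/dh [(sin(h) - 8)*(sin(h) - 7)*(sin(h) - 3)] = (3*sin(h)^2 - 36*sin(h) + 101)*cos(h)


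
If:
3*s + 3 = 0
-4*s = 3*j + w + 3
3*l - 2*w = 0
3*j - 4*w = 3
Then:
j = 7/15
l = -4/15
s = -1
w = -2/5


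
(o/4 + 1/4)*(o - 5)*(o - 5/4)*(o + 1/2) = o^4/4 - 19*o^3/16 - 21*o^2/32 + 25*o/16 + 25/32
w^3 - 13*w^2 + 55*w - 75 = (w - 5)^2*(w - 3)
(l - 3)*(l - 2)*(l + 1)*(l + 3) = l^4 - l^3 - 11*l^2 + 9*l + 18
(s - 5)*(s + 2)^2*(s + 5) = s^4 + 4*s^3 - 21*s^2 - 100*s - 100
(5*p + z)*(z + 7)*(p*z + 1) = 5*p^2*z^2 + 35*p^2*z + p*z^3 + 7*p*z^2 + 5*p*z + 35*p + z^2 + 7*z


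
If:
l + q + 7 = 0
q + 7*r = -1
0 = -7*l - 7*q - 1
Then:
No Solution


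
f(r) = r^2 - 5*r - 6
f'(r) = 2*r - 5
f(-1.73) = 5.64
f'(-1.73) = -8.46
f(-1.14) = 1.00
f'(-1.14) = -7.28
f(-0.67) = -2.20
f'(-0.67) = -6.34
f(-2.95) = 17.45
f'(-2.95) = -10.90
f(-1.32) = 2.34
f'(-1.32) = -7.64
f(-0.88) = -0.83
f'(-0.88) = -6.76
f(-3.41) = 22.68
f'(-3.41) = -11.82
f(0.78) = -9.29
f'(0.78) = -3.44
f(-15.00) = 294.00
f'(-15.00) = -35.00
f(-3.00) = 18.00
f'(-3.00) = -11.00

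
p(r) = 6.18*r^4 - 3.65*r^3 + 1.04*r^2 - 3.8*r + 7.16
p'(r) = 24.72*r^3 - 10.95*r^2 + 2.08*r - 3.8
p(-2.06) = 162.60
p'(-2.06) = -270.65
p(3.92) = 1247.64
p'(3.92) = 1325.13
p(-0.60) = 11.40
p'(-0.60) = -14.33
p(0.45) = 5.58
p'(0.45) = -2.83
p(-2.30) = 238.75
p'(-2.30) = -367.28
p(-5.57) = 6639.87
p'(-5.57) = -4626.94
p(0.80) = 5.45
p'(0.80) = 3.51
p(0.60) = 5.27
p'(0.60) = -1.15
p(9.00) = 37943.33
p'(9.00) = 17148.85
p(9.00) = 37943.33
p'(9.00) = 17148.85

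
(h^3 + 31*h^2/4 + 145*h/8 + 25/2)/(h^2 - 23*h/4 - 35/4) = (h^2 + 13*h/2 + 10)/(h - 7)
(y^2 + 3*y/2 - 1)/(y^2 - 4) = (y - 1/2)/(y - 2)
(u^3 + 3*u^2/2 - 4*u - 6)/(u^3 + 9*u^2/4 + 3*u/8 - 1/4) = 4*(2*u^2 - u - 6)/(8*u^2 + 2*u - 1)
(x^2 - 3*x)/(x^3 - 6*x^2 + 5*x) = (x - 3)/(x^2 - 6*x + 5)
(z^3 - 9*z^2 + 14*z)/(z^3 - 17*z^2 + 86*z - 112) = z/(z - 8)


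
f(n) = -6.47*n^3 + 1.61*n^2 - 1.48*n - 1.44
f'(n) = -19.41*n^2 + 3.22*n - 1.48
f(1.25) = -13.41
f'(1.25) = -27.78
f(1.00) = -7.78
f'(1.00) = -17.67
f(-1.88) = 50.02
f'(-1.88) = -76.14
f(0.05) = -1.51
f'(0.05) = -1.37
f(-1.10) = 10.75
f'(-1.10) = -28.51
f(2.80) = -134.99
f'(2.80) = -144.64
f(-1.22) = 14.51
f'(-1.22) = -34.30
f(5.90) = -1282.93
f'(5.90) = -658.14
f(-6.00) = 1462.92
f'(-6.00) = -719.56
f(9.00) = -4600.98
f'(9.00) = -1544.71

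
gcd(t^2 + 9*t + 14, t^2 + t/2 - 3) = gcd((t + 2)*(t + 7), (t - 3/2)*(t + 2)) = t + 2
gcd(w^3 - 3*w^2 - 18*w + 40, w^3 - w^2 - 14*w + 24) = w^2 + 2*w - 8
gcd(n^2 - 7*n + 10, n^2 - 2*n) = n - 2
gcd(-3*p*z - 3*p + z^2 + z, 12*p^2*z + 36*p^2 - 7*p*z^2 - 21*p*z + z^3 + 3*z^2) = -3*p + z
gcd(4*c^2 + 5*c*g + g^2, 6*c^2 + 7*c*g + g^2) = c + g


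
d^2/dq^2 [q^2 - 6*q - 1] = 2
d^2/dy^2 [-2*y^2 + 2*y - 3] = -4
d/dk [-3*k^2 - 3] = -6*k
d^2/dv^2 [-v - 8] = 0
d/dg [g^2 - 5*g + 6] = 2*g - 5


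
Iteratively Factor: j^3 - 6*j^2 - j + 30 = (j - 3)*(j^2 - 3*j - 10) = (j - 5)*(j - 3)*(j + 2)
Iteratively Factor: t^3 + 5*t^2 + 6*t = (t + 3)*(t^2 + 2*t) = t*(t + 3)*(t + 2)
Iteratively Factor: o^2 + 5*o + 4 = (o + 1)*(o + 4)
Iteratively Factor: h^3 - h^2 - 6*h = (h - 3)*(h^2 + 2*h) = (h - 3)*(h + 2)*(h)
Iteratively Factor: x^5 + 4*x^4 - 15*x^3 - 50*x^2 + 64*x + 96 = (x - 2)*(x^4 + 6*x^3 - 3*x^2 - 56*x - 48) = (x - 3)*(x - 2)*(x^3 + 9*x^2 + 24*x + 16) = (x - 3)*(x - 2)*(x + 4)*(x^2 + 5*x + 4) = (x - 3)*(x - 2)*(x + 1)*(x + 4)*(x + 4)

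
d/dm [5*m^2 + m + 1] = 10*m + 1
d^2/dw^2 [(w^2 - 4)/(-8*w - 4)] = 15/(2*(8*w^3 + 12*w^2 + 6*w + 1))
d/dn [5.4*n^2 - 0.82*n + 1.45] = 10.8*n - 0.82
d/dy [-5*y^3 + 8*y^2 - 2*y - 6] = -15*y^2 + 16*y - 2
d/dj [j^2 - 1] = 2*j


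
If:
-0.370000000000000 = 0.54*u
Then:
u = -0.69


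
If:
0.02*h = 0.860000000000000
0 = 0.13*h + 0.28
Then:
No Solution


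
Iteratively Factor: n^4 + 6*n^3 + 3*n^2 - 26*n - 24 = (n + 1)*(n^3 + 5*n^2 - 2*n - 24) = (n - 2)*(n + 1)*(n^2 + 7*n + 12) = (n - 2)*(n + 1)*(n + 4)*(n + 3)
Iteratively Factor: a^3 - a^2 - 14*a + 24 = (a + 4)*(a^2 - 5*a + 6) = (a - 3)*(a + 4)*(a - 2)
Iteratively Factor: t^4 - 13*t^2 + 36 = (t - 3)*(t^3 + 3*t^2 - 4*t - 12) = (t - 3)*(t + 3)*(t^2 - 4) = (t - 3)*(t - 2)*(t + 3)*(t + 2)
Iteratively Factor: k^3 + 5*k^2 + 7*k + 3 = (k + 1)*(k^2 + 4*k + 3) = (k + 1)^2*(k + 3)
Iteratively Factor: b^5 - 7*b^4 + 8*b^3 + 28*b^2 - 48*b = (b - 3)*(b^4 - 4*b^3 - 4*b^2 + 16*b) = (b - 3)*(b + 2)*(b^3 - 6*b^2 + 8*b) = (b - 3)*(b - 2)*(b + 2)*(b^2 - 4*b) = b*(b - 3)*(b - 2)*(b + 2)*(b - 4)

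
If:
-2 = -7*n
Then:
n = 2/7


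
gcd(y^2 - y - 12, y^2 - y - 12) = y^2 - y - 12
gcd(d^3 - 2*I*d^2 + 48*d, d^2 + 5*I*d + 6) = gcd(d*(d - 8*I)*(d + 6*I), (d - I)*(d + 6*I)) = d + 6*I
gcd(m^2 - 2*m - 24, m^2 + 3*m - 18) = 1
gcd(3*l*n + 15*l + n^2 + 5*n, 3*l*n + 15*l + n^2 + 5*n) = 3*l*n + 15*l + n^2 + 5*n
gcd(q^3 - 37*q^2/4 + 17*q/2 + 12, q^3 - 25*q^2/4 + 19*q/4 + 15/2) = q^2 - 5*q/4 - 3/2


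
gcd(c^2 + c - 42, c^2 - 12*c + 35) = 1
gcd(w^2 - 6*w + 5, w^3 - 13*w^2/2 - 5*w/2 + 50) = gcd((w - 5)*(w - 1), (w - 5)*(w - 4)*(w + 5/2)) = w - 5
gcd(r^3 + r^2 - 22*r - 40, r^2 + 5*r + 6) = r + 2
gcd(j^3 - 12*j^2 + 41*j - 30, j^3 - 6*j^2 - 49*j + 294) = j - 6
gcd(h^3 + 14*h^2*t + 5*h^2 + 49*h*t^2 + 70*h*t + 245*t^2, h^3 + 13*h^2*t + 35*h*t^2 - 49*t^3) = h^2 + 14*h*t + 49*t^2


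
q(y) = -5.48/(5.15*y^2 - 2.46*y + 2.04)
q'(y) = -5.48*(2.46 - 10.3*y)/(5.15*y^2 - 2.46*y + 2.04)^2 = (56.444*y - 13.4808)/(5.15*y^2 - 2.46*y + 2.04)^2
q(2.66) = -0.17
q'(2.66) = 0.13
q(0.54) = -2.48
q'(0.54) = 3.47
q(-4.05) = -0.06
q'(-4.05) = -0.03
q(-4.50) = -0.05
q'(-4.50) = -0.02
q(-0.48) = -1.24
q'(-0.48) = -2.09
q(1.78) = -0.39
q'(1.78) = 0.45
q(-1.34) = -0.38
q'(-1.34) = -0.42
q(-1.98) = -0.20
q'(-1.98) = -0.17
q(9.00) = -0.01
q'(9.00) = 0.00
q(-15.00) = -0.00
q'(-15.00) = -0.00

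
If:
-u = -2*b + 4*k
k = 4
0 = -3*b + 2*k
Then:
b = 8/3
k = 4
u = -32/3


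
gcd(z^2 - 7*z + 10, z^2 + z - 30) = z - 5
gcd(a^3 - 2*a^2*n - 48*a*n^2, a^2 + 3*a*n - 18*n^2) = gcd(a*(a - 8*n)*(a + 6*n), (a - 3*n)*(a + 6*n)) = a + 6*n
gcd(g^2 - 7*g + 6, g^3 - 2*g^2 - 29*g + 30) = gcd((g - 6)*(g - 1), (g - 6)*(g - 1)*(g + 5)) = g^2 - 7*g + 6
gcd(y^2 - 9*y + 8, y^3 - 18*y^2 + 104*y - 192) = y - 8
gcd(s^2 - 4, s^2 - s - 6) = s + 2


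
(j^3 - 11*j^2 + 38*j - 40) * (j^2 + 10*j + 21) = j^5 - j^4 - 51*j^3 + 109*j^2 + 398*j - 840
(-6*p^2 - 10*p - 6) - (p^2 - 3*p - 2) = -7*p^2 - 7*p - 4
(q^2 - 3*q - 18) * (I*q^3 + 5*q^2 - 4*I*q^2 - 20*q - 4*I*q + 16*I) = I*q^5 + 5*q^4 - 7*I*q^4 - 35*q^3 - 10*I*q^3 - 30*q^2 + 100*I*q^2 + 360*q + 24*I*q - 288*I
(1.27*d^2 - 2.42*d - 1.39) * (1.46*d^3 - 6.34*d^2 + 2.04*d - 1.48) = 1.8542*d^5 - 11.585*d^4 + 15.9042*d^3 + 1.9962*d^2 + 0.746*d + 2.0572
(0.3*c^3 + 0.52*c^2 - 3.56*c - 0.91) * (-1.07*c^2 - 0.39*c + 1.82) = -0.321*c^5 - 0.6734*c^4 + 4.1524*c^3 + 3.3085*c^2 - 6.1243*c - 1.6562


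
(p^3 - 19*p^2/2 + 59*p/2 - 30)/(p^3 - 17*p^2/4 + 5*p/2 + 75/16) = 8*(p^2 - 7*p + 12)/(8*p^2 - 14*p - 15)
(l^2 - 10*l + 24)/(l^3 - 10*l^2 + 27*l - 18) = (l - 4)/(l^2 - 4*l + 3)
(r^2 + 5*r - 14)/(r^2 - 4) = (r + 7)/(r + 2)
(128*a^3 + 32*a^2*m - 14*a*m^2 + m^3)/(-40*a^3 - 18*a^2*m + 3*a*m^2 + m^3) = (-64*a^2 + 16*a*m - m^2)/(20*a^2 - a*m - m^2)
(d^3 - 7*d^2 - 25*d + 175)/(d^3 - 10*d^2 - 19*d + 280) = (d - 5)/(d - 8)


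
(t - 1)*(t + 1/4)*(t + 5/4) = t^3 + t^2/2 - 19*t/16 - 5/16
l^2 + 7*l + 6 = (l + 1)*(l + 6)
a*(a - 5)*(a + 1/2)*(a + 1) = a^4 - 7*a^3/2 - 7*a^2 - 5*a/2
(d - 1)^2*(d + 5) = d^3 + 3*d^2 - 9*d + 5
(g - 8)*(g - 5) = g^2 - 13*g + 40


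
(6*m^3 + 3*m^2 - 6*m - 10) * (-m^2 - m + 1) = -6*m^5 - 9*m^4 + 9*m^3 + 19*m^2 + 4*m - 10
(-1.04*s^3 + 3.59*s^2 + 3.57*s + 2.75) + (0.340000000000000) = -1.04*s^3 + 3.59*s^2 + 3.57*s + 3.09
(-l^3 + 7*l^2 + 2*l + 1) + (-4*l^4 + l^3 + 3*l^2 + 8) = -4*l^4 + 10*l^2 + 2*l + 9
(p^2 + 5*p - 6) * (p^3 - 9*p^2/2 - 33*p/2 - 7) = p^5 + p^4/2 - 45*p^3 - 125*p^2/2 + 64*p + 42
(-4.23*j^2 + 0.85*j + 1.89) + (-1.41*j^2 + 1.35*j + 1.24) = -5.64*j^2 + 2.2*j + 3.13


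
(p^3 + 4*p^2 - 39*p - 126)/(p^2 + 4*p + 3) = (p^2 + p - 42)/(p + 1)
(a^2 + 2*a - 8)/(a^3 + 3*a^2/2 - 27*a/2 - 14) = 2*(a - 2)/(2*a^2 - 5*a - 7)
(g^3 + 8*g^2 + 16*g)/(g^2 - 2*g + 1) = g*(g^2 + 8*g + 16)/(g^2 - 2*g + 1)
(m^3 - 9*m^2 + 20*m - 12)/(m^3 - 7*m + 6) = (m - 6)/(m + 3)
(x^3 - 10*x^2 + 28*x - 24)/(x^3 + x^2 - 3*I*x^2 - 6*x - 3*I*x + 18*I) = (x^2 - 8*x + 12)/(x^2 + 3*x*(1 - I) - 9*I)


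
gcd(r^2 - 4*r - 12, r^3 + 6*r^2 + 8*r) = r + 2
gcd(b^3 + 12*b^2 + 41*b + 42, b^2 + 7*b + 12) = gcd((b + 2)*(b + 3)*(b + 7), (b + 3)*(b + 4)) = b + 3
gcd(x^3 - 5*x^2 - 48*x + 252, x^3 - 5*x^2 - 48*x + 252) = x^3 - 5*x^2 - 48*x + 252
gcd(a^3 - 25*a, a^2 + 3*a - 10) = a + 5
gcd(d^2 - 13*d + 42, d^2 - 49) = d - 7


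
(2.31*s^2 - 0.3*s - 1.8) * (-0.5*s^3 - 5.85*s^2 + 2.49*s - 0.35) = -1.155*s^5 - 13.3635*s^4 + 8.4069*s^3 + 8.9745*s^2 - 4.377*s + 0.63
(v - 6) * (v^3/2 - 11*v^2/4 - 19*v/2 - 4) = v^4/2 - 23*v^3/4 + 7*v^2 + 53*v + 24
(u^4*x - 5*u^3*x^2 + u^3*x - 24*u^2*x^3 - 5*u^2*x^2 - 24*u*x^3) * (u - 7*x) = u^5*x - 12*u^4*x^2 + u^4*x + 11*u^3*x^3 - 12*u^3*x^2 + 168*u^2*x^4 + 11*u^2*x^3 + 168*u*x^4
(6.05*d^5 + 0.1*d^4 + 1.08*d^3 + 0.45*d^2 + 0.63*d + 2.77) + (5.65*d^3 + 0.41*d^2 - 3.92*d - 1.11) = 6.05*d^5 + 0.1*d^4 + 6.73*d^3 + 0.86*d^2 - 3.29*d + 1.66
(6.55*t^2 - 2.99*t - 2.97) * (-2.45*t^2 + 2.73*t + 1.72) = -16.0475*t^4 + 25.207*t^3 + 10.3798*t^2 - 13.2509*t - 5.1084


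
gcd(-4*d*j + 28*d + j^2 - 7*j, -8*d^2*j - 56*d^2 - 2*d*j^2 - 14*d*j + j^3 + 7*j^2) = 4*d - j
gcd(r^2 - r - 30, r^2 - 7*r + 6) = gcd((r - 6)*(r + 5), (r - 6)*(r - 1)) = r - 6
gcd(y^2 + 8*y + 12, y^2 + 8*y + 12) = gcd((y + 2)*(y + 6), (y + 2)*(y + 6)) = y^2 + 8*y + 12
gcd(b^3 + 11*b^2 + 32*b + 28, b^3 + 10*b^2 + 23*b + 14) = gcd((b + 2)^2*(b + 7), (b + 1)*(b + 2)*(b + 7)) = b^2 + 9*b + 14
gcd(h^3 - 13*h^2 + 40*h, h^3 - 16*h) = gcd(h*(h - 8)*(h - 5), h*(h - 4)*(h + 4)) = h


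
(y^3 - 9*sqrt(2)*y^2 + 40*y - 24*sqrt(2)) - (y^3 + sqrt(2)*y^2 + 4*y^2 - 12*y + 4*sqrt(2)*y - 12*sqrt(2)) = -10*sqrt(2)*y^2 - 4*y^2 - 4*sqrt(2)*y + 52*y - 12*sqrt(2)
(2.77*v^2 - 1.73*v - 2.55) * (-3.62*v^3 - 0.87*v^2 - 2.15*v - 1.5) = -10.0274*v^5 + 3.8527*v^4 + 4.7806*v^3 + 1.783*v^2 + 8.0775*v + 3.825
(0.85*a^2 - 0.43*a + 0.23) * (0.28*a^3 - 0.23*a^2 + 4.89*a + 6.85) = 0.238*a^5 - 0.3159*a^4 + 4.3198*a^3 + 3.6669*a^2 - 1.8208*a + 1.5755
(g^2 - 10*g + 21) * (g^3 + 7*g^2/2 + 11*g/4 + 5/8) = g^5 - 13*g^4/2 - 45*g^3/4 + 373*g^2/8 + 103*g/2 + 105/8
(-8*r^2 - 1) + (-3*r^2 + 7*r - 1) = -11*r^2 + 7*r - 2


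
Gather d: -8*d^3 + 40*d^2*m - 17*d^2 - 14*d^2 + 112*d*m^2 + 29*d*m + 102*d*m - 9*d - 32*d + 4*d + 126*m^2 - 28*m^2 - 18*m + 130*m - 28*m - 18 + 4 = -8*d^3 + d^2*(40*m - 31) + d*(112*m^2 + 131*m - 37) + 98*m^2 + 84*m - 14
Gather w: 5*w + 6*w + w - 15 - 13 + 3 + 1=12*w - 24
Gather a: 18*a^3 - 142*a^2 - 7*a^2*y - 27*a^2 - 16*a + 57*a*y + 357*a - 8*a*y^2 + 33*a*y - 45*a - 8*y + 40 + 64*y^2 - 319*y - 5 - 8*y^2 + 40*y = 18*a^3 + a^2*(-7*y - 169) + a*(-8*y^2 + 90*y + 296) + 56*y^2 - 287*y + 35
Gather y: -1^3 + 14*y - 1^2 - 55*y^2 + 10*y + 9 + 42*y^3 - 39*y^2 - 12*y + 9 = 42*y^3 - 94*y^2 + 12*y + 16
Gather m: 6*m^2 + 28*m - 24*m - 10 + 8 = 6*m^2 + 4*m - 2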